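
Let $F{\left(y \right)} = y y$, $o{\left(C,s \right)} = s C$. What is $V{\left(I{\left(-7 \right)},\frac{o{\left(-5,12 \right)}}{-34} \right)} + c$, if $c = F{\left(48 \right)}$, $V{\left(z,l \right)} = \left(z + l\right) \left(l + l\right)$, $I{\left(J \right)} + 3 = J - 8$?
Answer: $\frac{649296}{289} \approx 2246.7$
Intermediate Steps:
$I{\left(J \right)} = -11 + J$ ($I{\left(J \right)} = -3 + \left(J - 8\right) = -3 + \left(-8 + J\right) = -11 + J$)
$o{\left(C,s \right)} = C s$
$V{\left(z,l \right)} = 2 l \left(l + z\right)$ ($V{\left(z,l \right)} = \left(l + z\right) 2 l = 2 l \left(l + z\right)$)
$F{\left(y \right)} = y^{2}$
$c = 2304$ ($c = 48^{2} = 2304$)
$V{\left(I{\left(-7 \right)},\frac{o{\left(-5,12 \right)}}{-34} \right)} + c = 2 \frac{\left(-5\right) 12}{-34} \left(\frac{\left(-5\right) 12}{-34} - 18\right) + 2304 = 2 \left(\left(-60\right) \left(- \frac{1}{34}\right)\right) \left(\left(-60\right) \left(- \frac{1}{34}\right) - 18\right) + 2304 = 2 \cdot \frac{30}{17} \left(\frac{30}{17} - 18\right) + 2304 = 2 \cdot \frac{30}{17} \left(- \frac{276}{17}\right) + 2304 = - \frac{16560}{289} + 2304 = \frac{649296}{289}$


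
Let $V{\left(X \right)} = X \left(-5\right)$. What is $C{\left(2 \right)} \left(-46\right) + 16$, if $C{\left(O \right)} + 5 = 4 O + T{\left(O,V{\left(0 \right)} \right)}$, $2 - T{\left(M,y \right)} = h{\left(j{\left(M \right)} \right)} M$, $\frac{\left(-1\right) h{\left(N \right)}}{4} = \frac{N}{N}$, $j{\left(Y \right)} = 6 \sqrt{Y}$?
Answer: $-582$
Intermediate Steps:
$h{\left(N \right)} = -4$ ($h{\left(N \right)} = - 4 \frac{N}{N} = \left(-4\right) 1 = -4$)
$V{\left(X \right)} = - 5 X$
$T{\left(M,y \right)} = 2 + 4 M$ ($T{\left(M,y \right)} = 2 - - 4 M = 2 + 4 M$)
$C{\left(O \right)} = -3 + 8 O$ ($C{\left(O \right)} = -5 + \left(4 O + \left(2 + 4 O\right)\right) = -5 + \left(2 + 8 O\right) = -3 + 8 O$)
$C{\left(2 \right)} \left(-46\right) + 16 = \left(-3 + 8 \cdot 2\right) \left(-46\right) + 16 = \left(-3 + 16\right) \left(-46\right) + 16 = 13 \left(-46\right) + 16 = -598 + 16 = -582$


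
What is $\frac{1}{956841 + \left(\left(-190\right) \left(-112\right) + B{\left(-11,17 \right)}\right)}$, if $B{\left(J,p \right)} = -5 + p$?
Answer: $\frac{1}{978133} \approx 1.0224 \cdot 10^{-6}$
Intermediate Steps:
$\frac{1}{956841 + \left(\left(-190\right) \left(-112\right) + B{\left(-11,17 \right)}\right)} = \frac{1}{956841 + \left(\left(-190\right) \left(-112\right) + \left(-5 + 17\right)\right)} = \frac{1}{956841 + \left(21280 + 12\right)} = \frac{1}{956841 + 21292} = \frac{1}{978133}$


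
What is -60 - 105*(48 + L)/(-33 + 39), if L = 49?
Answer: -3515/2 ≈ -1757.5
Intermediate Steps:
-60 - 105*(48 + L)/(-33 + 39) = -60 - 105*(48 + 49)/(-33 + 39) = -60 - 10185/6 = -60 - 105*97/6 = -60 - 3395/2 = -3515/2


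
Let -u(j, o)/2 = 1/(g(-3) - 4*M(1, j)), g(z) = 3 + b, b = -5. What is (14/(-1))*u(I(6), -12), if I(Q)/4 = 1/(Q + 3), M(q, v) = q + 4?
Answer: -14/11 ≈ -1.2727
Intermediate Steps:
M(q, v) = 4 + q
g(z) = -2 (g(z) = 3 - 5 = -2)
I(Q) = 4/(3 + Q) (I(Q) = 4/(Q + 3) = 4/(3 + Q))
u(j, o) = 1/11 (u(j, o) = -2/(-2 - 4*(4 + 1)) = -2/(-2 - 4*5) = -2/(-2 - 20) = -2/(-22) = -2*(-1/22) = 1/11)
(14/(-1))*u(I(6), -12) = (14/(-1))*(1/11) = (14*(-1))*(1/11) = -14*1/11 = -14/11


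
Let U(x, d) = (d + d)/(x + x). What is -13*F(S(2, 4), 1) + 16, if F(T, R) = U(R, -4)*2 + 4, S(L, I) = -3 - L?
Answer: 68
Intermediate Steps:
U(x, d) = d/x (U(x, d) = (2*d)/((2*x)) = (2*d)*(1/(2*x)) = d/x)
F(T, R) = 4 - 8/R (F(T, R) = -4/R*2 + 4 = -8/R + 4 = 4 - 8/R)
-13*F(S(2, 4), 1) + 16 = -13*(4 - 8/1) + 16 = -13*(4 - 8*1) + 16 = -13*(4 - 8) + 16 = -13*(-4) + 16 = 52 + 16 = 68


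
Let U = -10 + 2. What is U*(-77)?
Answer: 616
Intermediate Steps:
U = -8
U*(-77) = -8*(-77) = 616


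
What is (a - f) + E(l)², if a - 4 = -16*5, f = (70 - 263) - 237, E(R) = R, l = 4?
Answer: 370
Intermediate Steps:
f = -430 (f = -193 - 237 = -430)
a = -76 (a = 4 - 16*5 = 4 - 80 = -76)
(a - f) + E(l)² = (-76 - 1*(-430)) + 4² = (-76 + 430) + 16 = 354 + 16 = 370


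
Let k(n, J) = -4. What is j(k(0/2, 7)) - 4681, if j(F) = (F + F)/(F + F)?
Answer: -4680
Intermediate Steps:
j(F) = 1 (j(F) = (2*F)/((2*F)) = (2*F)*(1/(2*F)) = 1)
j(k(0/2, 7)) - 4681 = 1 - 4681 = -4680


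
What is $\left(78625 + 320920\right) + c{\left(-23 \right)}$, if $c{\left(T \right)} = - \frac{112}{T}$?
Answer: $\frac{9189647}{23} \approx 3.9955 \cdot 10^{5}$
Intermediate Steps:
$\left(78625 + 320920\right) + c{\left(-23 \right)} = \left(78625 + 320920\right) - \frac{112}{-23} = 399545 - - \frac{112}{23} = 399545 + \frac{112}{23} = \frac{9189647}{23}$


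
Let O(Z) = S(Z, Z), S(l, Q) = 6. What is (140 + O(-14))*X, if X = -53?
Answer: -7738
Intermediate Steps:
O(Z) = 6
(140 + O(-14))*X = (140 + 6)*(-53) = 146*(-53) = -7738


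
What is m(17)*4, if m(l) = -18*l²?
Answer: -20808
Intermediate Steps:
m(17)*4 = -18*17²*4 = -18*289*4 = -5202*4 = -20808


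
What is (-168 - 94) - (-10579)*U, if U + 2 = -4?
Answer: -63736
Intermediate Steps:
U = -6 (U = -2 - 4 = -6)
(-168 - 94) - (-10579)*U = (-168 - 94) - (-10579)*(-6) = -262 - 149*426 = -262 - 63474 = -63736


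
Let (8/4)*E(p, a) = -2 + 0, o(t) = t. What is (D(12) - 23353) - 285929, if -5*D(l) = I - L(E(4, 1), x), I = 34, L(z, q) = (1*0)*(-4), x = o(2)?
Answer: -1546444/5 ≈ -3.0929e+5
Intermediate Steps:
E(p, a) = -1 (E(p, a) = (-2 + 0)/2 = (½)*(-2) = -1)
x = 2
L(z, q) = 0 (L(z, q) = 0*(-4) = 0)
D(l) = -34/5 (D(l) = -(34 - 1*0)/5 = -(34 + 0)/5 = -⅕*34 = -34/5)
(D(12) - 23353) - 285929 = (-34/5 - 23353) - 285929 = -116799/5 - 285929 = -1546444/5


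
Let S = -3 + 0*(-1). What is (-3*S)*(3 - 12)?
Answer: -81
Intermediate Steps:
S = -3 (S = -3 + 0 = -3)
(-3*S)*(3 - 12) = (-3*(-3))*(3 - 12) = 9*(-9) = -81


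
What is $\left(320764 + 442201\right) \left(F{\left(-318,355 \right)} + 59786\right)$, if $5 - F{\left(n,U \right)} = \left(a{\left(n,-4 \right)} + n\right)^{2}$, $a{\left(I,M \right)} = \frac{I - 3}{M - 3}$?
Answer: $- \frac{76216497670}{7} \approx -1.0888 \cdot 10^{10}$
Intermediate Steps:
$a{\left(I,M \right)} = \frac{-3 + I}{-3 + M}$
$F{\left(n,U \right)} = 5 - \left(\frac{3}{7} + \frac{6 n}{7}\right)^{2}$ ($F{\left(n,U \right)} = 5 - \left(\frac{-3 + n}{-3 - 4} + n\right)^{2} = 5 - \left(\frac{-3 + n}{-7} + n\right)^{2} = 5 - \left(- \frac{-3 + n}{7} + n\right)^{2} = 5 - \left(\left(\frac{3}{7} - \frac{n}{7}\right) + n\right)^{2} = 5 - \left(\frac{3}{7} + \frac{6 n}{7}\right)^{2}$)
$\left(320764 + 442201\right) \left(F{\left(-318,355 \right)} + 59786\right) = \left(320764 + 442201\right) \left(\left(5 - \frac{9 \left(1 + 2 \left(-318\right)\right)^{2}}{49}\right) + 59786\right) = 762965 \left(\left(5 - \frac{9 \left(1 - 636\right)^{2}}{49}\right) + 59786\right) = 762965 \left(\left(5 - \frac{9 \left(-635\right)^{2}}{49}\right) + 59786\right) = 762965 \left(\left(5 - \frac{3629025}{49}\right) + 59786\right) = 762965 \left(- \frac{3628780}{49} + 59786\right) = 762965 \left(- \frac{699266}{49}\right) = - \frac{76216497670}{7}$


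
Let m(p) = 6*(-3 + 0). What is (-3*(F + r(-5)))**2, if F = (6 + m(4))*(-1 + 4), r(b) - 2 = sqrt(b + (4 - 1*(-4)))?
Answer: 10431 - 612*sqrt(3) ≈ 9371.0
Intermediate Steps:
r(b) = 2 + sqrt(8 + b) (r(b) = 2 + sqrt(b + (4 - 1*(-4))) = 2 + sqrt(b + (4 + 4)) = 2 + sqrt(b + 8) = 2 + sqrt(8 + b))
m(p) = -18 (m(p) = 6*(-3) = -18)
F = -36 (F = (6 - 18)*(-1 + 4) = -12*3 = -36)
(-3*(F + r(-5)))**2 = (-3*(-36 + (2 + sqrt(8 - 5))))**2 = (-3*(-36 + (2 + sqrt(3))))**2 = (-3*(-34 + sqrt(3)))**2 = (102 - 3*sqrt(3))**2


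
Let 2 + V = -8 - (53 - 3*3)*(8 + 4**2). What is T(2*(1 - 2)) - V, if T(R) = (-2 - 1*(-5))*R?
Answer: 1060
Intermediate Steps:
T(R) = 3*R (T(R) = (-2 + 5)*R = 3*R)
V = -1066 (V = -2 + (-8 - (53 - 3*3)*(8 + 4**2)) = -2 + (-8 - (53 - 9)*(8 + 16)) = -2 + (-8 - 44*24) = -2 + (-8 - 1*1056) = -2 + (-8 - 1056) = -2 - 1064 = -1066)
T(2*(1 - 2)) - V = 3*(2*(1 - 2)) - 1*(-1066) = 3*(2*(-1)) + 1066 = 3*(-2) + 1066 = -6 + 1066 = 1060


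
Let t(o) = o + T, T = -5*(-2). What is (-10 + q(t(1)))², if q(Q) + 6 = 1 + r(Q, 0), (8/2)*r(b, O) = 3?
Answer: 3249/16 ≈ 203.06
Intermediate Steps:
T = 10
t(o) = 10 + o (t(o) = o + 10 = 10 + o)
r(b, O) = ¾ (r(b, O) = (¼)*3 = ¾)
q(Q) = -17/4 (q(Q) = -6 + (1 + ¾) = -6 + 7/4 = -17/4)
(-10 + q(t(1)))² = (-10 - 17/4)² = (-57/4)² = 3249/16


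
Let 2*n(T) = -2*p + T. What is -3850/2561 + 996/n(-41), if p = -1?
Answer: -134658/2561 ≈ -52.580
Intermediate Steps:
n(T) = 1 + T/2 (n(T) = (-2*(-1) + T)/2 = (2 + T)/2 = 1 + T/2)
-3850/2561 + 996/n(-41) = -3850/2561 + 996/(1 + (½)*(-41)) = -3850*1/2561 + 996/(1 - 41/2) = -3850/2561 + 996/(-39/2) = -3850/2561 + 996*(-2/39) = -3850/2561 - 664/13 = -134658/2561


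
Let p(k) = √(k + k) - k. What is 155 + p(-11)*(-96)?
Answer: -901 - 96*I*√22 ≈ -901.0 - 450.28*I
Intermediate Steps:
p(k) = -k + √2*√k (p(k) = √(2*k) - k = √2*√k - k = -k + √2*√k)
155 + p(-11)*(-96) = 155 + (-1*(-11) + √2*√(-11))*(-96) = 155 + (11 + √2*(I*√11))*(-96) = 155 + (11 + I*√22)*(-96) = 155 + (-1056 - 96*I*√22) = -901 - 96*I*√22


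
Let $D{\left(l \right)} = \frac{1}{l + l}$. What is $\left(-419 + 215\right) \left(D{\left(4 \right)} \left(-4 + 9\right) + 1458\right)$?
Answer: $- \frac{595119}{2} \approx -2.9756 \cdot 10^{5}$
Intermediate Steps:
$D{\left(l \right)} = \frac{1}{2 l}$
$\left(-419 + 215\right) \left(D{\left(4 \right)} \left(-4 + 9\right) + 1458\right) = \left(-419 + 215\right) \left(\frac{1}{2 \cdot 4} \left(-4 + 9\right) + 1458\right) = - 204 \left(\frac{1}{2} \cdot \frac{1}{4} \cdot 5 + 1458\right) = - 204 \left(\frac{1}{8} \cdot 5 + 1458\right) = - 204 \left(\frac{5}{8} + 1458\right) = \left(-204\right) \frac{11669}{8} = - \frac{595119}{2}$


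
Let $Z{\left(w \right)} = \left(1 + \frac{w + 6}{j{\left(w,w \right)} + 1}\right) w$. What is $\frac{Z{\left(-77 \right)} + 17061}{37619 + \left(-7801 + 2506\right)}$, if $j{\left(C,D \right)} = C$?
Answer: $\frac{1285317}{2456624} \approx 0.5232$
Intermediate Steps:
$Z{\left(w \right)} = w \left(1 + \frac{6 + w}{1 + w}\right)$ ($Z{\left(w \right)} = \left(1 + \frac{w + 6}{w + 1}\right) w = \left(1 + \frac{6 + w}{1 + w}\right) w = w \left(1 + \frac{6 + w}{1 + w}\right)$)
$\frac{Z{\left(-77 \right)} + 17061}{37619 + \left(-7801 + 2506\right)} = \frac{- \frac{77 \left(7 + 2 \left(-77\right)\right)}{1 - 77} + 17061}{37619 + \left(-7801 + 2506\right)} = \frac{- \frac{77 \left(7 - 154\right)}{-76} + 17061}{37619 - 5295} = \frac{\left(-77\right) \left(- \frac{1}{76}\right) \left(-147\right) + 17061}{32324} = \left(- \frac{11319}{76} + 17061\right) \frac{1}{32324} = \frac{1285317}{76} \cdot \frac{1}{32324} = \frac{1285317}{2456624}$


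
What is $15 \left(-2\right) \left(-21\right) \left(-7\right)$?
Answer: $-4410$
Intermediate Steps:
$15 \left(-2\right) \left(-21\right) \left(-7\right) = \left(-30\right) \left(-21\right) \left(-7\right) = 630 \left(-7\right) = -4410$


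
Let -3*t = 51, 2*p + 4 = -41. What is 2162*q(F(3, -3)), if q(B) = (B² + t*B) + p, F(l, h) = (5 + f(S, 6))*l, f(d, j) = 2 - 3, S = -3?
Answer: -178365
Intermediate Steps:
p = -45/2 (p = -2 + (½)*(-41) = -2 - 41/2 = -45/2 ≈ -22.500)
f(d, j) = -1
t = -17 (t = -⅓*51 = -17)
F(l, h) = 4*l (F(l, h) = (5 - 1)*l = 4*l)
q(B) = -45/2 + B² - 17*B (q(B) = (B² - 17*B) - 45/2 = -45/2 + B² - 17*B)
2162*q(F(3, -3)) = 2162*(-45/2 + (4*3)² - 68*3) = 2162*(-45/2 + 12² - 17*12) = 2162*(-45/2 + 144 - 204) = 2162*(-165/2) = -178365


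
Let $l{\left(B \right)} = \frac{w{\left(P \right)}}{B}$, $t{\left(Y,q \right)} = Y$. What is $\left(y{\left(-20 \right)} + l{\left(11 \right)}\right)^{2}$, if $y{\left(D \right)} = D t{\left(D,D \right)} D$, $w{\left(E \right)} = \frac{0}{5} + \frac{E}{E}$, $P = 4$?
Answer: $\frac{7743824001}{121} \approx 6.3999 \cdot 10^{7}$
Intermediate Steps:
$w{\left(E \right)} = 1$ ($w{\left(E \right)} = 0 \cdot \frac{1}{5} + 1 = 0 + 1 = 1$)
$l{\left(B \right)} = \frac{1}{B}$ ($l{\left(B \right)} = 1 \frac{1}{B} = \frac{1}{B}$)
$y{\left(D \right)} = D^{3}$ ($y{\left(D \right)} = D D D = D^{2} D = D^{3}$)
$\left(y{\left(-20 \right)} + l{\left(11 \right)}\right)^{2} = \left(\left(-20\right)^{3} + \frac{1}{11}\right)^{2} = \left(-8000 + \frac{1}{11}\right)^{2} = \left(- \frac{87999}{11}\right)^{2} = \frac{7743824001}{121}$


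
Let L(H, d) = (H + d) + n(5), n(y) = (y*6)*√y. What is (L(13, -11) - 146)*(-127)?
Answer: 18288 - 3810*√5 ≈ 9768.6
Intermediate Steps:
n(y) = 6*y^(3/2) (n(y) = (6*y)*√y = 6*y^(3/2))
L(H, d) = H + d + 30*√5 (L(H, d) = (H + d) + 6*5^(3/2) = (H + d) + 6*(5*√5) = (H + d) + 30*√5 = H + d + 30*√5)
(L(13, -11) - 146)*(-127) = ((13 - 11 + 30*√5) - 146)*(-127) = ((2 + 30*√5) - 146)*(-127) = (-144 + 30*√5)*(-127) = 18288 - 3810*√5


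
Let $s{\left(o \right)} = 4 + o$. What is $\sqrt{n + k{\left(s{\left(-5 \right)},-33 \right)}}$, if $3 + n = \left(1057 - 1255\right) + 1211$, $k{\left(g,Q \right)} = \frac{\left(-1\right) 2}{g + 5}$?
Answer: $\frac{\sqrt{4038}}{2} \approx 31.773$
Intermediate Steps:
$k{\left(g,Q \right)} = - \frac{2}{5 + g}$
$n = 1010$ ($n = -3 + \left(\left(1057 - 1255\right) + 1211\right) = -3 + \left(-198 + 1211\right) = -3 + 1013 = 1010$)
$\sqrt{n + k{\left(s{\left(-5 \right)},-33 \right)}} = \sqrt{1010 - \frac{2}{5 + \left(4 - 5\right)}} = \sqrt{1010 - \frac{2}{5 - 1}} = \sqrt{1010 - \frac{2}{4}} = \sqrt{1010 - \frac{1}{2}} = \sqrt{\frac{2019}{2}} = \frac{\sqrt{4038}}{2}$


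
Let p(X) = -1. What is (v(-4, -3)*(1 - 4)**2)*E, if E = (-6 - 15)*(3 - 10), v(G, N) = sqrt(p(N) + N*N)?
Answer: 2646*sqrt(2) ≈ 3742.0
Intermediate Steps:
v(G, N) = sqrt(-1 + N**2) (v(G, N) = sqrt(-1 + N*N) = sqrt(-1 + N**2))
E = 147 (E = -21*(-7) = 147)
(v(-4, -3)*(1 - 4)**2)*E = (sqrt(-1 + (-3)**2)*(1 - 4)**2)*147 = (sqrt(-1 + 9)*(-3)**2)*147 = (sqrt(8)*9)*147 = ((2*sqrt(2))*9)*147 = (18*sqrt(2))*147 = 2646*sqrt(2)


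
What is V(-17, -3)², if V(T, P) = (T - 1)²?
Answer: 104976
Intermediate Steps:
V(T, P) = (-1 + T)²
V(-17, -3)² = ((-1 - 17)²)² = ((-18)²)² = 324² = 104976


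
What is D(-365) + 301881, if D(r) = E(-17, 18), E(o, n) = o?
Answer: 301864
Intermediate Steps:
D(r) = -17
D(-365) + 301881 = -17 + 301881 = 301864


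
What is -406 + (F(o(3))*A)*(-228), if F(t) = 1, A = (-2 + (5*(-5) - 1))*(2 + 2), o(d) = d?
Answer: 25130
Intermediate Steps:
A = -112 (A = (-2 + (-25 - 1))*4 = (-2 - 26)*4 = -28*4 = -112)
-406 + (F(o(3))*A)*(-228) = -406 + (1*(-112))*(-228) = -406 - 112*(-228) = -406 + 25536 = 25130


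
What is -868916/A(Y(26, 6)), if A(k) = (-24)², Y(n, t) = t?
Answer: -217229/144 ≈ -1508.5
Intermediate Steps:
A(k) = 576
-868916/A(Y(26, 6)) = -868916/576 = -868916*1/576 = -217229/144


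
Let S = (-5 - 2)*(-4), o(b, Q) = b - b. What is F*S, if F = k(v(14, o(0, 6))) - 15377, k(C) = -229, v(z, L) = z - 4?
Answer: -436968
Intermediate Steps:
o(b, Q) = 0
v(z, L) = -4 + z
S = 28 (S = -7*(-4) = 28)
F = -15606 (F = -229 - 15377 = -15606)
F*S = -15606*28 = -436968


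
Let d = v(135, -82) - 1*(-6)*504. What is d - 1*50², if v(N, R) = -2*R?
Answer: 688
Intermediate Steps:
d = 3188 (d = -2*(-82) - 1*(-6)*504 = 164 + 6*504 = 164 + 3024 = 3188)
d - 1*50² = 3188 - 1*50² = 3188 - 1*2500 = 3188 - 2500 = 688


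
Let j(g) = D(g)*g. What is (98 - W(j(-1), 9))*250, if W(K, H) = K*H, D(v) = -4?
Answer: 15500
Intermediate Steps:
j(g) = -4*g
W(K, H) = H*K
(98 - W(j(-1), 9))*250 = (98 - 9*(-4*(-1)))*250 = (98 - 9*4)*250 = (98 - 1*36)*250 = (98 - 36)*250 = 62*250 = 15500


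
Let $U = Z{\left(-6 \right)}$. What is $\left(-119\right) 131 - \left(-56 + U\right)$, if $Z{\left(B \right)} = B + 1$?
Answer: $-15528$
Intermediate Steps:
$Z{\left(B \right)} = 1 + B$
$U = -5$ ($U = 1 - 6 = -5$)
$\left(-119\right) 131 - \left(-56 + U\right) = \left(-119\right) 131 + \left(56 - -5\right) = -15589 + \left(56 + 5\right) = -15589 + 61 = -15528$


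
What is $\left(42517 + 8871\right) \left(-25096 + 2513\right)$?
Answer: $-1160495204$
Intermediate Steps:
$\left(42517 + 8871\right) \left(-25096 + 2513\right) = 51388 \left(-22583\right) = -1160495204$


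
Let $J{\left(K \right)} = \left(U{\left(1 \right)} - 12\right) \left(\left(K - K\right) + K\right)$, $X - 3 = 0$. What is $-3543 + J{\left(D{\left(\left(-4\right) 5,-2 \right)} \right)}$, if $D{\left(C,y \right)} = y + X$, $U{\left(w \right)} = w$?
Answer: $-3554$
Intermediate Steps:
$X = 3$ ($X = 3 + 0 = 3$)
$D{\left(C,y \right)} = 3 + y$ ($D{\left(C,y \right)} = y + 3 = 3 + y$)
$J{\left(K \right)} = - 11 K$ ($J{\left(K \right)} = \left(1 - 12\right) \left(\left(K - K\right) + K\right) = - 11 \left(0 + K\right) = - 11 K$)
$-3543 + J{\left(D{\left(\left(-4\right) 5,-2 \right)} \right)} = -3543 - 11 \left(3 - 2\right) = -3543 - 11 = -3554$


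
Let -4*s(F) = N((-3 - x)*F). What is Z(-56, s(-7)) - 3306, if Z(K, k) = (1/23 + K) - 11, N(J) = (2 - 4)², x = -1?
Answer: -77578/23 ≈ -3373.0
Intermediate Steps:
N(J) = 4 (N(J) = (-2)² = 4)
s(F) = -1 (s(F) = -¼*4 = -1)
Z(K, k) = -252/23 + K (Z(K, k) = (1/23 + K) - 11 = -252/23 + K)
Z(-56, s(-7)) - 3306 = (-252/23 - 56) - 3306 = -1540/23 - 3306 = -77578/23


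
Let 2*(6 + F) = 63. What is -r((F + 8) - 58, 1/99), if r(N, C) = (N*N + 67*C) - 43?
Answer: -220939/396 ≈ -557.93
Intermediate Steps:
F = 51/2 (F = -6 + (1/2)*63 = -6 + 63/2 = 51/2 ≈ 25.500)
r(N, C) = -43 + N**2 + 67*C (r(N, C) = (N**2 + 67*C) - 43 = -43 + N**2 + 67*C)
-r((F + 8) - 58, 1/99) = -(-43 + ((51/2 + 8) - 58)**2 + 67/99) = -(-43 + (67/2 - 58)**2 + 67*(1/99)) = -(-43 + (-49/2)**2 + 67/99) = -(-43 + 2401/4 + 67/99) = -1*220939/396 = -220939/396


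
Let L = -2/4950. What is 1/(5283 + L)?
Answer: 2475/13075424 ≈ 0.00018929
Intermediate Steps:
L = -1/2475 (L = -2*1/4950 = -1/2475 ≈ -0.00040404)
1/(5283 + L) = 1/(5283 - 1/2475) = 1/(13075424/2475) = 2475/13075424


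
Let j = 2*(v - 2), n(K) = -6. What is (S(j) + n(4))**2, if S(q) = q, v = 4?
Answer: 4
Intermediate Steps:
j = 4 (j = 2*(4 - 2) = 2*2 = 4)
(S(j) + n(4))**2 = (4 - 6)**2 = (-2)**2 = 4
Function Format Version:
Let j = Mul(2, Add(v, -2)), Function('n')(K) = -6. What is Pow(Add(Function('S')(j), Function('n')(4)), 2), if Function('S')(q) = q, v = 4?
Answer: 4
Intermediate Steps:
j = 4 (j = Mul(2, Add(4, -2)) = Mul(2, 2) = 4)
Pow(Add(Function('S')(j), Function('n')(4)), 2) = Pow(Add(4, -6), 2) = Pow(-2, 2) = 4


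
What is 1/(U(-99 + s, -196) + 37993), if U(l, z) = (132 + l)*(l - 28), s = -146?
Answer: 1/68842 ≈ 1.4526e-5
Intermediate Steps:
U(l, z) = (-28 + l)*(132 + l) (U(l, z) = (132 + l)*(-28 + l) = (-28 + l)*(132 + l))
1/(U(-99 + s, -196) + 37993) = 1/((-3696 + (-99 - 146)**2 + 104*(-99 - 146)) + 37993) = 1/((-3696 + (-245)**2 + 104*(-245)) + 37993) = 1/((-3696 + 60025 - 25480) + 37993) = 1/(30849 + 37993) = 1/68842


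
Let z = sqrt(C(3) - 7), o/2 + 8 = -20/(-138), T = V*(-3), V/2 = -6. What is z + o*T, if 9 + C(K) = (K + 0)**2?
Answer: -13008/23 + I*sqrt(7) ≈ -565.57 + 2.6458*I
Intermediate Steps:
V = -12 (V = 2*(-6) = -12)
T = 36 (T = -12*(-3) = 36)
C(K) = -9 + K**2 (C(K) = -9 + (K + 0)**2 = -9 + K**2)
o = -1084/69 (o = -16 + 2*(-20/(-138)) = -16 + 2*(-20*(-1/138)) = -16 + 2*(10/69) = -16 + 20/69 = -1084/69 ≈ -15.710)
z = I*sqrt(7) (z = sqrt((-9 + 3**2) - 7) = sqrt((-9 + 9) - 7) = sqrt(0 - 7) = sqrt(-7) = I*sqrt(7) ≈ 2.6458*I)
z + o*T = I*sqrt(7) - 1084/69*36 = I*sqrt(7) - 13008/23 = -13008/23 + I*sqrt(7)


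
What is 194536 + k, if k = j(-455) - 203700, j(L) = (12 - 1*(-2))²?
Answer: -8968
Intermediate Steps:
j(L) = 196 (j(L) = (12 + 2)² = 14² = 196)
k = -203504 (k = 196 - 203700 = -203504)
194536 + k = 194536 - 203504 = -8968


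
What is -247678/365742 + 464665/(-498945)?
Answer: -9784173538/6082838073 ≈ -1.6085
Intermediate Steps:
-247678/365742 + 464665/(-498945) = -247678*1/365742 + 464665*(-1/498945) = -123839/182871 - 92933/99789 = -9784173538/6082838073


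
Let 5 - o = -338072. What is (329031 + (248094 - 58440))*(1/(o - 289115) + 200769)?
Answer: 5098700406990615/48962 ≈ 1.0414e+11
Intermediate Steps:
o = 338077 (o = 5 - 1*(-338072) = 5 + 338072 = 338077)
(329031 + (248094 - 58440))*(1/(o - 289115) + 200769) = (329031 + (248094 - 58440))*(1/(338077 - 289115) + 200769) = (329031 + 189654)*(1/48962 + 200769) = 518685*(1/48962 + 200769) = 518685*(9830051779/48962) = 5098700406990615/48962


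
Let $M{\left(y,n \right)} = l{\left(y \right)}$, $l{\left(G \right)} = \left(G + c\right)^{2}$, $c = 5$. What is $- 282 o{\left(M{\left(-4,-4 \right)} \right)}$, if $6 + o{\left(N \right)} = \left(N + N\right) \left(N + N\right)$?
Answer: $564$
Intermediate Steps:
$l{\left(G \right)} = \left(5 + G\right)^{2}$ ($l{\left(G \right)} = \left(G + 5\right)^{2} = \left(5 + G\right)^{2}$)
$M{\left(y,n \right)} = \left(5 + y\right)^{2}$
$o{\left(N \right)} = -6 + 4 N^{2}$ ($o{\left(N \right)} = -6 + \left(N + N\right) \left(N + N\right) = -6 + 2 N 2 N = -6 + 4 N^{2}$)
$- 282 o{\left(M{\left(-4,-4 \right)} \right)} = - 282 \left(-6 + 4 \left(\left(5 - 4\right)^{2}\right)^{2}\right) = - 282 \left(-6 + 4 \left(1^{2}\right)^{2}\right) = - 282 \left(-6 + 4 \cdot 1^{2}\right) = - 282 \left(-6 + 4 \cdot 1\right) = - 282 \left(-6 + 4\right) = \left(-282\right) \left(-2\right) = 564$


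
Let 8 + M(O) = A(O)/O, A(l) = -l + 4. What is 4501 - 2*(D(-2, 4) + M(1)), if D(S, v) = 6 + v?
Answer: 4491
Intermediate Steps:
A(l) = 4 - l
M(O) = -8 + (4 - O)/O
4501 - 2*(D(-2, 4) + M(1)) = 4501 - 2*((6 + 4) + (-9 + 4/1)) = 4501 - 2*(10 + (-9 + 4*1)) = 4501 - 2*(10 + (-9 + 4)) = 4501 - 2*(10 - 5) = 4501 - 2*5 = 4501 - 1*10 = 4501 - 10 = 4491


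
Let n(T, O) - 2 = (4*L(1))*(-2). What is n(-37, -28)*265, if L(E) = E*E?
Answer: -1590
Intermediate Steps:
L(E) = E²
n(T, O) = -6 (n(T, O) = 2 + (4*1²)*(-2) = 2 + (4*1)*(-2) = 2 + 4*(-2) = 2 - 8 = -6)
n(-37, -28)*265 = -6*265 = -1590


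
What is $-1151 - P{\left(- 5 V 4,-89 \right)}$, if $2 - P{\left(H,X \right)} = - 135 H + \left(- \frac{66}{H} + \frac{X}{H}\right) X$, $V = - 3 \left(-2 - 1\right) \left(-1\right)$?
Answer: $- \frac{913549}{36} \approx -25376.0$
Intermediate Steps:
$V = -9$ ($V = \left(-3\right) \left(-3\right) \left(-1\right) = 9 \left(-1\right) = -9$)
$P{\left(H,X \right)} = 2 + 135 H - X \left(- \frac{66}{H} + \frac{X}{H}\right)$ ($P{\left(H,X \right)} = 2 - \left(- 135 H + \left(- \frac{66}{H} + \frac{X}{H}\right) X\right) = 2 - \left(- 135 H + X \left(- \frac{66}{H} + \frac{X}{H}\right)\right) = 2 + \left(135 H - X \left(- \frac{66}{H} + \frac{X}{H}\right)\right) = 2 + 135 H - X \left(- \frac{66}{H} + \frac{X}{H}\right)$)
$-1151 - P{\left(- 5 V 4,-89 \right)} = -1151 - \frac{- \left(-89\right)^{2} + 66 \left(-89\right) + \left(-5\right) \left(-9\right) 4 \left(2 + 135 \left(-5\right) \left(-9\right) 4\right)}{\left(-5\right) \left(-9\right) 4} = -1151 - \frac{\left(-1\right) 7921 - 5874 + 45 \cdot 4 \left(2 + 135 \cdot 45 \cdot 4\right)}{45 \cdot 4} = -1151 - \frac{-7921 - 5874 + 180 \left(2 + 135 \cdot 180\right)}{180} = -1151 - \frac{-7921 - 5874 + 180 \left(2 + 24300\right)}{180} = -1151 - \frac{-7921 - 5874 + 180 \cdot 24302}{180} = -1151 - \frac{-7921 - 5874 + 4374360}{180} = -1151 - \frac{1}{180} \cdot 4360565 = -1151 - \frac{872113}{36} = - \frac{913549}{36}$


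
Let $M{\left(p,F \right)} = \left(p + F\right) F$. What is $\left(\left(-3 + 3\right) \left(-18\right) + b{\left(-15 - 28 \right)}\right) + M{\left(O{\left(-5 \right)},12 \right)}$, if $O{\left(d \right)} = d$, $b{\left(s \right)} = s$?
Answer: $41$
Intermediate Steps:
$M{\left(p,F \right)} = F \left(F + p\right)$ ($M{\left(p,F \right)} = \left(F + p\right) F = F \left(F + p\right)$)
$\left(\left(-3 + 3\right) \left(-18\right) + b{\left(-15 - 28 \right)}\right) + M{\left(O{\left(-5 \right)},12 \right)} = \left(\left(-3 + 3\right) \left(-18\right) - 43\right) + 12 \left(12 - 5\right) = \left(0 \left(-18\right) - 43\right) + 12 \cdot 7 = \left(0 - 43\right) + 84 = -43 + 84 = 41$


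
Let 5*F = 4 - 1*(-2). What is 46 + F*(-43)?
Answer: -28/5 ≈ -5.6000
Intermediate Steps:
F = 6/5 (F = (4 - 1*(-2))/5 = (4 + 2)/5 = (1/5)*6 = 6/5 ≈ 1.2000)
46 + F*(-43) = 46 + (6/5)*(-43) = 46 - 258/5 = -28/5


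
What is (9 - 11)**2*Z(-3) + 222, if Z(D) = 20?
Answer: 302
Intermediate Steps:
(9 - 11)**2*Z(-3) + 222 = (9 - 11)**2*20 + 222 = (-2)**2*20 + 222 = 4*20 + 222 = 80 + 222 = 302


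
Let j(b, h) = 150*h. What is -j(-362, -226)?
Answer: 33900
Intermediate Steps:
-j(-362, -226) = -150*(-226) = -1*(-33900) = 33900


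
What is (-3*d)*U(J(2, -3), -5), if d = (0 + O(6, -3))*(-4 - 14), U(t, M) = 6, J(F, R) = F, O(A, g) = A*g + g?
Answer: -6804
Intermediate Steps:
O(A, g) = g + A*g
d = 378 (d = (0 - 3*(1 + 6))*(-4 - 14) = (0 - 3*7)*(-18) = (0 - 21)*(-18) = -21*(-18) = 378)
(-3*d)*U(J(2, -3), -5) = -3*378*6 = -1134*6 = -6804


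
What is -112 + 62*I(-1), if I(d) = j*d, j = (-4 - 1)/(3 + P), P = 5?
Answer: -293/4 ≈ -73.250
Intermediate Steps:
j = -5/8 (j = (-4 - 1)/(3 + 5) = -5/8 ≈ -0.62500)
I(d) = -5*d/8
-112 + 62*I(-1) = -112 + 62*(-5/8*(-1)) = -112 + 62*(5/8) = -112 + 155/4 = -293/4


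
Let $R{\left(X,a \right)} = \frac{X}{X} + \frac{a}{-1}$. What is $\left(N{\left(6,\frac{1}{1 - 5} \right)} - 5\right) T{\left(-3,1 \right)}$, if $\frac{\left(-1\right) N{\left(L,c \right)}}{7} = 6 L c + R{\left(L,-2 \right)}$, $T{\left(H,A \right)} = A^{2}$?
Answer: $37$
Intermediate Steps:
$R{\left(X,a \right)} = 1 - a$ ($R{\left(X,a \right)} = 1 + a \left(-1\right) = 1 - a$)
$N{\left(L,c \right)} = -21 - 42 L c$ ($N{\left(L,c \right)} = - 7 \left(6 L c + \left(1 - -2\right)\right) = - 7 \left(6 L c + \left(1 + 2\right)\right) = - 7 \left(6 L c + 3\right) = - 7 \left(3 + 6 L c\right) = -21 - 42 L c$)
$\left(N{\left(6,\frac{1}{1 - 5} \right)} - 5\right) T{\left(-3,1 \right)} = \left(\left(-21 - \frac{252}{1 - 5}\right) - 5\right) 1^{2} = \left(\left(-21 - \frac{252}{-4}\right) - 5\right) 1 = \left(\left(-21 - 252 \left(- \frac{1}{4}\right)\right) - 5\right) 1 = \left(\left(-21 + 63\right) - 5\right) 1 = \left(42 - 5\right) 1 = 37 \cdot 1 = 37$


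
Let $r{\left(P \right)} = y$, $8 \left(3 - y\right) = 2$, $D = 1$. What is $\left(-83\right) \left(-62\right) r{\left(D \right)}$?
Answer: $\frac{28303}{2} \approx 14152.0$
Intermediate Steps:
$y = \frac{11}{4}$ ($y = 3 - \frac{1}{4} = \frac{11}{4} \approx 2.75$)
$r{\left(P \right)} = \frac{11}{4}$
$\left(-83\right) \left(-62\right) r{\left(D \right)} = \left(-83\right) \left(-62\right) \frac{11}{4} = 5146 \cdot \frac{11}{4} = \frac{28303}{2}$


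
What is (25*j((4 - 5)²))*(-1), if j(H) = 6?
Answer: -150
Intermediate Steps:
(25*j((4 - 5)²))*(-1) = (25*6)*(-1) = 150*(-1) = -150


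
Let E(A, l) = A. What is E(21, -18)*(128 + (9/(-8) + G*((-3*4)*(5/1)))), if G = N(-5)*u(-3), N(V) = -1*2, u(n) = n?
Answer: -39165/8 ≈ -4895.6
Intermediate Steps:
N(V) = -2
G = 6 (G = -2*(-3) = 6)
E(21, -18)*(128 + (9/(-8) + G*((-3*4)*(5/1)))) = 21*(128 + (9/(-8) + 6*((-3*4)*(5/1)))) = 21*(128 + (9*(-⅛) + 6*(-60))) = 21*(128 + (-9/8 + 6*(-12*5))) = 21*(128 + (-9/8 + 6*(-60))) = 21*(128 + (-9/8 - 360)) = 21*(128 - 2889/8) = 21*(-1865/8) = -39165/8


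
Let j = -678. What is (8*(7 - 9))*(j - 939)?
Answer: 25872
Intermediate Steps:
(8*(7 - 9))*(j - 939) = (8*(7 - 9))*(-678 - 939) = (8*(-2))*(-1617) = -16*(-1617) = 25872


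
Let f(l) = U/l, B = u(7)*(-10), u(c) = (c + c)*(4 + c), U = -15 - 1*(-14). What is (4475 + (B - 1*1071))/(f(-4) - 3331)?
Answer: -7456/13323 ≈ -0.55963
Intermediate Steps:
U = -1 (U = -15 + 14 = -1)
u(c) = 2*c*(4 + c) (u(c) = (2*c)*(4 + c) = 2*c*(4 + c))
B = -1540 (B = (2*7*(4 + 7))*(-10) = (2*7*11)*(-10) = 154*(-10) = -1540)
f(l) = -1/l
(4475 + (B - 1*1071))/(f(-4) - 3331) = (4475 + (-1540 - 1*1071))/(-1/(-4) - 3331) = (4475 + (-1540 - 1071))/(-1*(-¼) - 3331) = (4475 - 2611)/(¼ - 3331) = 1864/(-13323/4) = 1864*(-4/13323) = -7456/13323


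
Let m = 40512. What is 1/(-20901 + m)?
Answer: 1/19611 ≈ 5.0992e-5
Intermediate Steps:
1/(-20901 + m) = 1/(-20901 + 40512) = 1/19611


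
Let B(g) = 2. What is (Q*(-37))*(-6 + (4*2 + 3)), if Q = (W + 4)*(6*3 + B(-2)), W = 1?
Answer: -18500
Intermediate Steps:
Q = 100 (Q = (1 + 4)*(6*3 + 2) = 5*(18 + 2) = 5*20 = 100)
(Q*(-37))*(-6 + (4*2 + 3)) = (100*(-37))*(-6 + (4*2 + 3)) = -3700*(-6 + (8 + 3)) = -3700*(-6 + 11) = -3700*5 = -18500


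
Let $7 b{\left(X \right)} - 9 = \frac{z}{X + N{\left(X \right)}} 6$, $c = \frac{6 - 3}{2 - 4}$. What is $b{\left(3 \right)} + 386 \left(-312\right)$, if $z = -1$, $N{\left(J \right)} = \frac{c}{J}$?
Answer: $- \frac{4215087}{35} \approx -1.2043 \cdot 10^{5}$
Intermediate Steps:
$c = - \frac{3}{2}$ ($c = \frac{3}{-2} = 3 \left(- \frac{1}{2}\right) = - \frac{3}{2} \approx -1.5$)
$N{\left(J \right)} = - \frac{3}{2 J}$
$b{\left(X \right)} = \frac{9}{7} - \frac{6}{7 \left(X - \frac{3}{2 X}\right)}$ ($b{\left(X \right)} = \frac{9}{7} + \frac{- \frac{1}{X - \frac{3}{2 X}} 6}{7} = \frac{9}{7} + \frac{\left(-6\right) \frac{1}{X - \frac{3}{2 X}}}{7} = \frac{9}{7} - \frac{6}{7 \left(X - \frac{3}{2 X}\right)}$)
$b{\left(3 \right)} + 386 \left(-312\right) = \frac{3 \left(-9 + 2 \cdot 3 \left(-2 + 3 \cdot 3\right)\right)}{7 \left(-3 + 2 \cdot 3^{2}\right)} + 386 \left(-312\right) = \frac{3 \left(-9 + 2 \cdot 3 \left(-2 + 9\right)\right)}{7 \left(-3 + 2 \cdot 9\right)} - 120432 = \frac{3 \left(-9 + 2 \cdot 3 \cdot 7\right)}{7 \left(-3 + 18\right)} - 120432 = \frac{3 \left(-9 + 42\right)}{7 \cdot 15} - 120432 = \frac{3}{7} \cdot \frac{1}{15} \cdot 33 - 120432 = \frac{33}{35} - 120432 = - \frac{4215087}{35}$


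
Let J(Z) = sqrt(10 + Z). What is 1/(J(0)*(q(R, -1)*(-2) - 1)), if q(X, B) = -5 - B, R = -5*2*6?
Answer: sqrt(10)/70 ≈ 0.045175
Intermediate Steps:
R = -60 (R = -10*6 = -60)
1/(J(0)*(q(R, -1)*(-2) - 1)) = 1/(sqrt(10 + 0)*((-5 - 1*(-1))*(-2) - 1)) = 1/(sqrt(10)*((-5 + 1)*(-2) - 1)) = 1/(sqrt(10)*(-4*(-2) - 1)) = 1/(sqrt(10)*(8 - 1)) = 1/(sqrt(10)*7) = 1/(7*sqrt(10)) = sqrt(10)/70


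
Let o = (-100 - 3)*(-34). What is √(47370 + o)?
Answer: 2*√12718 ≈ 225.55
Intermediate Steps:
o = 3502 (o = -103*(-34) = 3502)
√(47370 + o) = √(47370 + 3502) = √50872 = 2*√12718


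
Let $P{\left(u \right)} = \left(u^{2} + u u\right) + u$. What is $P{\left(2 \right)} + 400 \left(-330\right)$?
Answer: $-131990$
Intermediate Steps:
$P{\left(u \right)} = u + 2 u^{2}$ ($P{\left(u \right)} = \left(u^{2} + u^{2}\right) + u = 2 u^{2} + u = u + 2 u^{2}$)
$P{\left(2 \right)} + 400 \left(-330\right) = 2 \left(1 + 2 \cdot 2\right) + 400 \left(-330\right) = 2 \left(1 + 4\right) - 132000 = 2 \cdot 5 - 132000 = 10 - 132000 = -131990$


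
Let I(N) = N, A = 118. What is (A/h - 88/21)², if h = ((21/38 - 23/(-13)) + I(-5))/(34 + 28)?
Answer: 13101851643904/1750329 ≈ 7.4854e+6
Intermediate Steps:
h = -1323/30628 (h = ((21/38 - 23/(-13)) - 5)/(34 + 28) = ((21*(1/38) - 23*(-1/13)) - 5)/62 = ((21/38 + 23/13) - 5)*(1/62) = (1147/494 - 5)*(1/62) = -1323/494*1/62 = -1323/30628 ≈ -0.043196)
(A/h - 88/21)² = (118/(-1323/30628) - 88/21)² = (118*(-30628/1323) - 88*1/21)² = (-3614104/1323 - 88/21)² = (-3619648/1323)² = 13101851643904/1750329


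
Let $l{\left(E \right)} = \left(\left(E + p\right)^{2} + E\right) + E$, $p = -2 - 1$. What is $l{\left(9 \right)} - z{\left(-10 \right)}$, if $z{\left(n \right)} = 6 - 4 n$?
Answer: $8$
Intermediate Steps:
$p = -3$ ($p = -2 - 1 = -3$)
$l{\left(E \right)} = \left(-3 + E\right)^{2} + 2 E$ ($l{\left(E \right)} = \left(\left(E - 3\right)^{2} + E\right) + E = \left(\left(-3 + E\right)^{2} + E\right) + E = \left(E + \left(-3 + E\right)^{2}\right) + E = \left(-3 + E\right)^{2} + 2 E$)
$l{\left(9 \right)} - z{\left(-10 \right)} = \left(\left(-3 + 9\right)^{2} + 2 \cdot 9\right) - \left(6 - -40\right) = \left(6^{2} + 18\right) - \left(6 + 40\right) = \left(36 + 18\right) - 46 = 54 - 46 = 8$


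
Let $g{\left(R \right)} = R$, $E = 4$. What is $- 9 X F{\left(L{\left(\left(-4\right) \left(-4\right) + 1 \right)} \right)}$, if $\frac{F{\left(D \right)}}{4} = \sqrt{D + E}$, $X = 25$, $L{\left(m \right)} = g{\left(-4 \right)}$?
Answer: $0$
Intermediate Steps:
$L{\left(m \right)} = -4$
$F{\left(D \right)} = 4 \sqrt{4 + D}$ ($F{\left(D \right)} = 4 \sqrt{D + 4} = 4 \sqrt{4 + D}$)
$- 9 X F{\left(L{\left(\left(-4\right) \left(-4\right) + 1 \right)} \right)} = \left(-9\right) 25 \cdot 4 \sqrt{4 - 4} = - 225 \cdot 4 \sqrt{0} = - 225 \cdot 4 \cdot 0 = \left(-225\right) 0 = 0$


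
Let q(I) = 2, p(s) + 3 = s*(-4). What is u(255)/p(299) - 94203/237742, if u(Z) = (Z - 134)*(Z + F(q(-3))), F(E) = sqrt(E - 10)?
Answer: -677134437/25913878 - 22*I*sqrt(2)/109 ≈ -26.13 - 0.28544*I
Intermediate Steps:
p(s) = -3 - 4*s (p(s) = -3 + s*(-4) = -3 - 4*s)
F(E) = sqrt(-10 + E)
u(Z) = (-134 + Z)*(Z + 2*I*sqrt(2)) (u(Z) = (Z - 134)*(Z + sqrt(-10 + 2)) = (-134 + Z)*(Z + sqrt(-8)) = (-134 + Z)*(Z + 2*I*sqrt(2)))
u(255)/p(299) - 94203/237742 = (255**2 - 134*255 - 268*I*sqrt(2) + 2*I*255*sqrt(2))/(-3 - 4*299) - 94203/237742 = (65025 - 34170 - 268*I*sqrt(2) + 510*I*sqrt(2))/(-3 - 1196) - 94203*1/237742 = (30855 + 242*I*sqrt(2))/(-1199) - 94203/237742 = (30855 + 242*I*sqrt(2))*(-1/1199) - 94203/237742 = (-2805/109 - 22*I*sqrt(2)/109) - 94203/237742 = -677134437/25913878 - 22*I*sqrt(2)/109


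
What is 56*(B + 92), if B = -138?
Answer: -2576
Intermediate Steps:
56*(B + 92) = 56*(-138 + 92) = 56*(-46) = -2576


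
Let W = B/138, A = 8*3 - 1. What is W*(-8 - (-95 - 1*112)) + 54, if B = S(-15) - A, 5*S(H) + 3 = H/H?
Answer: 4659/230 ≈ 20.257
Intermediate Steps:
A = 23 (A = 24 - 1 = 23)
S(H) = -⅖ (S(H) = -⅗ + (H/H)/5 = -⅗ + (⅕)*1 = -⅗ + ⅕ = -⅖)
B = -117/5 (B = -⅖ - 1*23 = -⅖ - 23 = -117/5 ≈ -23.400)
W = -39/230 (W = -117/5/138 = -117/5*1/138 = -39/230 ≈ -0.16957)
W*(-8 - (-95 - 1*112)) + 54 = -39*(-8 - (-95 - 1*112))/230 + 54 = -39*(-8 - (-95 - 112))/230 + 54 = -39*(-8 - 1*(-207))/230 + 54 = -39*(-8 + 207)/230 + 54 = -39/230*199 + 54 = -7761/230 + 54 = 4659/230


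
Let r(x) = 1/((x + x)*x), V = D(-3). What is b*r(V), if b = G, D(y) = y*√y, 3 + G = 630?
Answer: -209/18 ≈ -11.611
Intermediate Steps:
G = 627 (G = -3 + 630 = 627)
D(y) = y^(3/2)
V = -3*I*√3 (V = (-3)^(3/2) = -3*I*√3 ≈ -5.1962*I)
r(x) = 1/(2*x²) (r(x) = 1/(((2*x))*x) = (1/(2*x))/x = 1/(2*x²))
b = 627
b*r(V) = 627*(1/(2*(-3*I*√3)²)) = 627*((½)*(-1/27)) = 627*(-1/54) = -209/18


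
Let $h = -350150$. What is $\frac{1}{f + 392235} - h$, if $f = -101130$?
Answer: $\frac{101930415751}{291105} \approx 3.5015 \cdot 10^{5}$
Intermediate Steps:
$\frac{1}{f + 392235} - h = \frac{1}{-101130 + 392235} - -350150 = \frac{1}{291105} + 350150 = \frac{101930415751}{291105}$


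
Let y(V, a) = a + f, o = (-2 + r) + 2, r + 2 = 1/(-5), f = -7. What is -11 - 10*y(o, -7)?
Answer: 129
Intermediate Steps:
r = -11/5 (r = -2 + 1/(-5) = -2 - 1/5 = -11/5 ≈ -2.2000)
o = -11/5 (o = (-2 - 11/5) + 2 = -21/5 + 2 = -11/5 ≈ -2.2000)
y(V, a) = -7 + a (y(V, a) = a - 7 = -7 + a)
-11 - 10*y(o, -7) = -11 - 10*(-7 - 7) = -11 - 10*(-14) = -11 + 140 = 129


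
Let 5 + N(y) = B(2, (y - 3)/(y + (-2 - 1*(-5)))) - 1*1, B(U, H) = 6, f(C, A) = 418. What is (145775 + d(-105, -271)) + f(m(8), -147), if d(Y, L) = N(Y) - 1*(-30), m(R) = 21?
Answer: 146223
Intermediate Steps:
N(y) = 0 (N(y) = -5 + (6 - 1*1) = -5 + (6 - 1) = -5 + 5 = 0)
d(Y, L) = 30 (d(Y, L) = 0 - 1*(-30) = 0 + 30 = 30)
(145775 + d(-105, -271)) + f(m(8), -147) = (145775 + 30) + 418 = 145805 + 418 = 146223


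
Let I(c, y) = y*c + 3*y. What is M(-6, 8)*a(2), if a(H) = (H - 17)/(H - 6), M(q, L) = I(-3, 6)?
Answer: 0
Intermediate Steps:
I(c, y) = 3*y + c*y (I(c, y) = c*y + 3*y = 3*y + c*y)
M(q, L) = 0 (M(q, L) = 6*(3 - 3) = 6*0 = 0)
a(H) = (-17 + H)/(-6 + H)
M(-6, 8)*a(2) = 0*((-17 + 2)/(-6 + 2)) = 0*(-15/(-4)) = 0*(-¼*(-15)) = 0*(15/4) = 0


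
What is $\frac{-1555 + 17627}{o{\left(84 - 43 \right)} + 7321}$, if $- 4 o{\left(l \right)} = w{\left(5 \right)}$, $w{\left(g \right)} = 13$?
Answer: $\frac{64288}{29271} \approx 2.1963$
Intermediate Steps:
$o{\left(l \right)} = - \frac{13}{4}$ ($o{\left(l \right)} = \left(- \frac{1}{4}\right) 13 = - \frac{13}{4}$)
$\frac{-1555 + 17627}{o{\left(84 - 43 \right)} + 7321} = \frac{-1555 + 17627}{- \frac{13}{4} + 7321} = \frac{16072}{\frac{29271}{4}} = 16072 \cdot \frac{4}{29271} = \frac{64288}{29271}$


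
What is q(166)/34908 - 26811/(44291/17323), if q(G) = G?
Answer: -8106453441509/773055114 ≈ -10486.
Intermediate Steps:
q(166)/34908 - 26811/(44291/17323) = 166/34908 - 26811/(44291/17323) = 166*(1/34908) - 26811/(44291*(1/17323)) = 83/17454 - 26811/44291/17323 = 83/17454 - 26811*17323/44291 = 83/17454 - 464446953/44291 = -8106453441509/773055114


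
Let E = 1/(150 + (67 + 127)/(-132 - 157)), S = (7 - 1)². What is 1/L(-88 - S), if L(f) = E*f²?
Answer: 10789/1110916 ≈ 0.0097118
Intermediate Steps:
S = 36 (S = 6² = 36)
E = 289/43156 (E = 1/(150 + 194/(-289)) = 1/(150 + 194*(-1/289)) = 1/(150 - 194/289) = 1/(43156/289) = 289/43156 ≈ 0.0066966)
L(f) = 289*f²/43156
1/L(-88 - S) = 1/(289*(-88 - 1*36)²/43156) = 1/(289*(-88 - 36)²/43156) = 1/((289/43156)*(-124)²) = 1/((289/43156)*15376) = 1/(1110916/10789) = 10789/1110916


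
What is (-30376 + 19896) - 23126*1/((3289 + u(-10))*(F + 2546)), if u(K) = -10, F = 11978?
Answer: -249550798603/23812098 ≈ -10480.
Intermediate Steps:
(-30376 + 19896) - 23126*1/((3289 + u(-10))*(F + 2546)) = (-30376 + 19896) - 23126*1/((3289 - 10)*(11978 + 2546)) = -10480 - 23126/(3279*14524) = -10480 - 23126/47624196 = -10480 - 23126*1/47624196 = -10480 - 11563/23812098 = -249550798603/23812098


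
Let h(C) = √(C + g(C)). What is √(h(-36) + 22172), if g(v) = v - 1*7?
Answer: √(22172 + I*√79) ≈ 148.9 + 0.03*I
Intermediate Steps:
g(v) = -7 + v (g(v) = v - 7 = -7 + v)
h(C) = √(-7 + 2*C) (h(C) = √(C + (-7 + C)) = √(-7 + 2*C))
√(h(-36) + 22172) = √(√(-7 + 2*(-36)) + 22172) = √(√(-7 - 72) + 22172) = √(√(-79) + 22172) = √(I*√79 + 22172) = √(22172 + I*√79)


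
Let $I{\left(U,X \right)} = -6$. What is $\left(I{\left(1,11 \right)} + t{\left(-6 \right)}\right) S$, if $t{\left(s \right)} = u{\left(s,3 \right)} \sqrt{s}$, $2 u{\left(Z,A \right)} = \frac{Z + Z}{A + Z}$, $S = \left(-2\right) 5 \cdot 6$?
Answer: $360 - 120 i \sqrt{6} \approx 360.0 - 293.94 i$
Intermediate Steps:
$S = -60$ ($S = \left(-10\right) 6 = -60$)
$u{\left(Z,A \right)} = \frac{Z}{A + Z}$ ($u{\left(Z,A \right)} = \frac{\left(Z + Z\right) \frac{1}{A + Z}}{2} = \frac{2 Z \frac{1}{A + Z}}{2} = \frac{Z}{A + Z}$)
$t{\left(s \right)} = \frac{s^{\frac{3}{2}}}{3 + s}$ ($t{\left(s \right)} = \frac{s}{3 + s} \sqrt{s} = \frac{s^{\frac{3}{2}}}{3 + s}$)
$\left(I{\left(1,11 \right)} + t{\left(-6 \right)}\right) S = \left(-6 + \frac{\left(-6\right)^{\frac{3}{2}}}{3 - 6}\right) \left(-60\right) = \left(-6 + \frac{\left(-6\right) i \sqrt{6}}{-3}\right) \left(-60\right) = \left(-6 + - 6 i \sqrt{6} \left(- \frac{1}{3}\right)\right) \left(-60\right) = \left(-6 + 2 i \sqrt{6}\right) \left(-60\right) = 360 - 120 i \sqrt{6}$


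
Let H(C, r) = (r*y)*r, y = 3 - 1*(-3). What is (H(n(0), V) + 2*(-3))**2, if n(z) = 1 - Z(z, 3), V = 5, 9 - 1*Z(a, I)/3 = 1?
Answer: 20736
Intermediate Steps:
Z(a, I) = 24 (Z(a, I) = 27 - 3*1 = 27 - 3 = 24)
y = 6 (y = 3 + 3 = 6)
n(z) = -23 (n(z) = 1 - 1*24 = 1 - 24 = -23)
H(C, r) = 6*r**2 (H(C, r) = (r*6)*r = (6*r)*r = 6*r**2)
(H(n(0), V) + 2*(-3))**2 = (6*5**2 + 2*(-3))**2 = (6*25 - 6)**2 = (150 - 6)**2 = 144**2 = 20736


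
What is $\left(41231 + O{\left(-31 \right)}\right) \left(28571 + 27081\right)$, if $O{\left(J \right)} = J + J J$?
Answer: $2346343972$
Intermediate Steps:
$O{\left(J \right)} = J + J^{2}$
$\left(41231 + O{\left(-31 \right)}\right) \left(28571 + 27081\right) = \left(41231 - 31 \left(1 - 31\right)\right) \left(28571 + 27081\right) = \left(41231 - -930\right) 55652 = \left(41231 + 930\right) 55652 = 42161 \cdot 55652 = 2346343972$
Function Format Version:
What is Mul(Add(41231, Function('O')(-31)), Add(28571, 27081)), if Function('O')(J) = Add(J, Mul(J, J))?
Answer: 2346343972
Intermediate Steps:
Function('O')(J) = Add(J, Pow(J, 2))
Mul(Add(41231, Function('O')(-31)), Add(28571, 27081)) = Mul(Add(41231, Mul(-31, Add(1, -31))), Add(28571, 27081)) = Mul(Add(41231, Mul(-31, -30)), 55652) = Mul(Add(41231, 930), 55652) = Mul(42161, 55652) = 2346343972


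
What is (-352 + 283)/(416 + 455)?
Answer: -69/871 ≈ -0.079219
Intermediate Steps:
(-352 + 283)/(416 + 455) = -69/871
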